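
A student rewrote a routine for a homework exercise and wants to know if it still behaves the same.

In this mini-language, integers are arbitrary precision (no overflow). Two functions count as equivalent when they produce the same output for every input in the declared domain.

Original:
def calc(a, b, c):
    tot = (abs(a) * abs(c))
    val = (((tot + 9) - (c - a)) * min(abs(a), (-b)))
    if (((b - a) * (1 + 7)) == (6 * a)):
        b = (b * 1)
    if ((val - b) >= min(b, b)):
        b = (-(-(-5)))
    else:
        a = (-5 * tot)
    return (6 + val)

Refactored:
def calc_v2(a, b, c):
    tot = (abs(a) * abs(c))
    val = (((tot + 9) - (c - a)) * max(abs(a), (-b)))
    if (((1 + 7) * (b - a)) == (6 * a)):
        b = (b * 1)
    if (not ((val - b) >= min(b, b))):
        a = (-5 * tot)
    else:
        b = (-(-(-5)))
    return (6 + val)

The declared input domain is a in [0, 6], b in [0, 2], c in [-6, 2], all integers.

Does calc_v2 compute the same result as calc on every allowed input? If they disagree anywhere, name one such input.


Take a=0, b=1, c=-6.
calc: tot becomes 0; next val becomes -15; next (((b - a) * (1 + 7)) == (6 * a)) evaluates to false; next ((val - b) >= min(b, b)) evaluates to false; next a becomes 0; next final value -9
calc_v2: tot becomes 0; next val becomes 0; next (((1 + 7) * (b - a)) == (6 * a)) evaluates to false; next (not ((val - b) >= min(b, b))) evaluates to true; next a becomes 0; next final value 6
-9 vs 6 — the two versions disagree here.
verdict: not equivalent; witness: a=0, b=1, c=-6


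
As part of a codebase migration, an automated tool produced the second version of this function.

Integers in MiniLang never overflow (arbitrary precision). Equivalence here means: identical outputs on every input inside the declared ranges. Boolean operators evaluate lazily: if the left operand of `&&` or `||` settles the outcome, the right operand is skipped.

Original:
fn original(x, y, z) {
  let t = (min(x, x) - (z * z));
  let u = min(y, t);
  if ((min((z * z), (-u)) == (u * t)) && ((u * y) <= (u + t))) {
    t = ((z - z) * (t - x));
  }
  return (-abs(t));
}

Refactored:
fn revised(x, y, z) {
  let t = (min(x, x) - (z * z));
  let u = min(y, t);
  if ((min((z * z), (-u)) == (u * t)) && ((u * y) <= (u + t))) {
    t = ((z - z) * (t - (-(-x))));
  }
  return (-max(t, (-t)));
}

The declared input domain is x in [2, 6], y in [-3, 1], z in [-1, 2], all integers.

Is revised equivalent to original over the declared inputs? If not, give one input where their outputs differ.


This is a faithful refactor — min/max/abs usage differs, but the computed results match everywhere.
One worked example (x=3, y=-2, z=2) — original: t := -1 | u := -2 | ((min((z * z), (-u)) == (u * t)) && ((u * y) <= (u + t))): false | result -1; revised: t := -1 | u := -2 | ((min((z * z), (-u)) == (u * t)) && ((u * y) <= (u + t))): false | result -1; agreement on -1.
Sweeping the whole domain (100 inputs) finds no disagreement.
verdict: equivalent


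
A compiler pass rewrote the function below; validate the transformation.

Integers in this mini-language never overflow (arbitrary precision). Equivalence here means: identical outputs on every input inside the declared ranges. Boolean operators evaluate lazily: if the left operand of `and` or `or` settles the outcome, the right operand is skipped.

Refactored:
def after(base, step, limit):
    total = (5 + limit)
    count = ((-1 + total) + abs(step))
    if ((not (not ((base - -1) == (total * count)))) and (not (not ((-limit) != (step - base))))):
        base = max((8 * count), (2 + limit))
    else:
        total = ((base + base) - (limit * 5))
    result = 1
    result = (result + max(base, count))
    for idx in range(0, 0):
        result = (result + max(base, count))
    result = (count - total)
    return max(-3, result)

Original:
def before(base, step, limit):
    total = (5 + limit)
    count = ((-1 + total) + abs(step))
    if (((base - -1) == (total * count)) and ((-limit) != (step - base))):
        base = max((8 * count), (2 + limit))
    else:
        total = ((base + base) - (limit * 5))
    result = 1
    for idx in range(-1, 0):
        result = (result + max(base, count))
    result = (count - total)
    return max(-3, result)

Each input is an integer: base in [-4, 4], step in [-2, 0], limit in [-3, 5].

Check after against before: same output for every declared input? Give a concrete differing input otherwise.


The two are interchangeable: arithmetic usage differs, and boolean connective usage differs, and min/max/abs usage differs, and loop structure differs, and statement counts differ, and every declared input agrees.
Tracing base=-3, step=-2, limit=-2: before: total = 3; count = 4; (((base - -1) == (total * count)) and ((-limit) != (step - base))) -> false; total = 4; result = 1; [idx=-1]; result = 5; result = 0; return 0 | after: total = 3; count = 4; ((not (not ((base - -1) == (total * count)))) and (not (not ((-limit) != (step - base))))) -> false; total = 4; result = 1; result = 5; the idx loop: no iterations; result = 0; return 0 — matching result 0.
An exhaustive pass over the 243 declared inputs shows identical outputs.
verdict: equivalent


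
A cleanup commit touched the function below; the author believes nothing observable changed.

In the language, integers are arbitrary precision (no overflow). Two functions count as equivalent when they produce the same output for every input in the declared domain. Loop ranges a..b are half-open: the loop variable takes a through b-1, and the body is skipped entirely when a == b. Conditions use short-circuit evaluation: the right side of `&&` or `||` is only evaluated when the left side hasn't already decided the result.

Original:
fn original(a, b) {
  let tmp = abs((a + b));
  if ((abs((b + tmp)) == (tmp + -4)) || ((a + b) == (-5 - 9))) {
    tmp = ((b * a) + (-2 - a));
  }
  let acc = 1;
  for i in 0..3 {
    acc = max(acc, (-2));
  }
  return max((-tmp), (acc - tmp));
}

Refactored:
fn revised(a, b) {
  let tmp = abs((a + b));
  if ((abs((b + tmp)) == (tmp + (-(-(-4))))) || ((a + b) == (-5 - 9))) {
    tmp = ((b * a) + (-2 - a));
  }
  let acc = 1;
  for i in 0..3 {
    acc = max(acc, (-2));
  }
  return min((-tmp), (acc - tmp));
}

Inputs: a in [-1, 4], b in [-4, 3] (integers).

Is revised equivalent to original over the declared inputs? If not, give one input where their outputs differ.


a=-1, b=-4 yields -2 from original but -3 from revised.
verdict: not equivalent; witness: a=-1, b=-4


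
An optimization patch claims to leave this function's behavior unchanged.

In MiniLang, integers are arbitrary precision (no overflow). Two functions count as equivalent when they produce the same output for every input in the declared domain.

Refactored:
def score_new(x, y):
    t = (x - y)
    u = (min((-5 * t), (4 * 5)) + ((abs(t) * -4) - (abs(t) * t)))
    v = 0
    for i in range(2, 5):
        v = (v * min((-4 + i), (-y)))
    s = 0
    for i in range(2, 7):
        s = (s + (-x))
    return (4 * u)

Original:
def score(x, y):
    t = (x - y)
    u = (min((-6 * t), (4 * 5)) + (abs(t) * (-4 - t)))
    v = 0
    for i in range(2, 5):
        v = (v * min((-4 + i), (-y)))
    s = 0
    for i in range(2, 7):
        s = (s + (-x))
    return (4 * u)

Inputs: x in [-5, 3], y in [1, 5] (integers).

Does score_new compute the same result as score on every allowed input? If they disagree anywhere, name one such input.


Take x=-2, y=1.
score: t = -3; u = 15; v = 0; [i=2]; v = 0; [i=3]; v = 0; [i=4]; v = 0; s = 0; [i=2]; s = 2; [i=3]; s = 4; [i=4]; s = 6; [i=5]; s = 8; [i=6]; s = 10; return 60
score_new: t = -3; u = 12; v = 0; [i=2]; v = 0; [i=3]; v = 0; [i=4]; v = 0; s = 0; [i=2]; s = 2; [i=3]; s = 4; [i=4]; s = 6; [i=5]; s = 8; [i=6]; s = 10; return 48
60 against 48: the behavior changed.
verdict: not equivalent; witness: x=-2, y=1


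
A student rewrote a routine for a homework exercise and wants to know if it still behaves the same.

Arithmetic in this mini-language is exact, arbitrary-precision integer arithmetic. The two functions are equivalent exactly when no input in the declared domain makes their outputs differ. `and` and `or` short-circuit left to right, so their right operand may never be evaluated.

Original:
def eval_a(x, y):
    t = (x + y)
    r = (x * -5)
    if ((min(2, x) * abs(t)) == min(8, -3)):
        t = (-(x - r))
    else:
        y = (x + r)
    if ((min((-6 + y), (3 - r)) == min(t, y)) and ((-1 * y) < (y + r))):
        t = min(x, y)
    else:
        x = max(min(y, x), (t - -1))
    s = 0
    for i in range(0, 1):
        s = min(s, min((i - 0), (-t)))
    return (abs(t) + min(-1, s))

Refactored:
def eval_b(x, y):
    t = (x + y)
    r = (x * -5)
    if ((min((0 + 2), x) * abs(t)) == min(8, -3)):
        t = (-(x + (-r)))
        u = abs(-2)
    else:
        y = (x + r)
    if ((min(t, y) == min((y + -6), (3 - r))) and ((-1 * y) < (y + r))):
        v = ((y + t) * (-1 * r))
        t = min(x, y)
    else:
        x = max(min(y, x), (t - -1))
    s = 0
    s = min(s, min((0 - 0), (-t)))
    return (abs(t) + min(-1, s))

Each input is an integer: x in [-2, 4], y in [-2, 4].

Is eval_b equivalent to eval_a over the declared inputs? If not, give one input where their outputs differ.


Behavior is preserved: although arithmetic usage differs, loop structure differs, constant usage differs, local variable names differ, min/max/abs usage differs, statement counts differ, the outputs never diverge.
Spot check at x=0, y=-1 — eval_a: t=-1, then r=0, then ((min(2, x) * abs(t)) == min(8, -3)) is false, then y=0, then ((min((-6 + y), (3 - r)) == min(t, y)) and ((-1 * y) < (y + r))) is false, then x=0, then s=0, then (i=0), then s=0, then returns 0. eval_b: t=-1, then r=0, then ((min((0 + 2), x) * abs(t)) == min(8, -3)) is false, then y=0, then ((min(t, y) == min((y + -6), (3 - r))) and ((-1 * y) < (y + r))) is false, then x=0, then s=0, then s=0, then returns 0. Both give 0.
An exhaustive pass over the 49 declared inputs shows identical outputs.
verdict: equivalent


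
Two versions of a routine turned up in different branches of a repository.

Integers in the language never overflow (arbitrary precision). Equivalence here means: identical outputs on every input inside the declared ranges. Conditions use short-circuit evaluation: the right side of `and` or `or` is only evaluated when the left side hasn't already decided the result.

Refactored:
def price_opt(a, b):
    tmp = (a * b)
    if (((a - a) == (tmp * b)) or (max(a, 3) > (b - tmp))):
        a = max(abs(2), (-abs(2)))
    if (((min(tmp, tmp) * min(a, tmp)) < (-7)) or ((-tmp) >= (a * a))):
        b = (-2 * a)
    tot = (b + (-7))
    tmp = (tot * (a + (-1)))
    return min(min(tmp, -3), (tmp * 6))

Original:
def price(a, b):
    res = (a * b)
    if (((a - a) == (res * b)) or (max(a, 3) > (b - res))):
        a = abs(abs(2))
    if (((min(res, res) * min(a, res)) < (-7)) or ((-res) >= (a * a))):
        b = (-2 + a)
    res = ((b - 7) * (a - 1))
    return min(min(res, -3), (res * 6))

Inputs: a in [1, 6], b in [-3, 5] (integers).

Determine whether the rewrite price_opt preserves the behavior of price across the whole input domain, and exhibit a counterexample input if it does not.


Evaluate both at a=2, b=-3.
price: res becomes -6; next (((a - a) == (res * b)) or (max(a, 3) > (b - res))) evaluates to false; next (((min(res, res) * min(a, res)) < (-7)) or ((-res) >= (a * a))) evaluates to true; next b becomes 0; next res becomes -7; next final value -42
price_opt: tmp becomes -6; next (((a - a) == (tmp * b)) or (max(a, 3) > (b - tmp))) evaluates to false; next (((min(tmp, tmp) * min(a, tmp)) < (-7)) or ((-tmp) >= (a * a))) evaluates to true; next b becomes -4; next tot becomes -11; next tmp becomes -11; next final value -66
-42 against -66: the behavior changed.
verdict: not equivalent; witness: a=2, b=-3


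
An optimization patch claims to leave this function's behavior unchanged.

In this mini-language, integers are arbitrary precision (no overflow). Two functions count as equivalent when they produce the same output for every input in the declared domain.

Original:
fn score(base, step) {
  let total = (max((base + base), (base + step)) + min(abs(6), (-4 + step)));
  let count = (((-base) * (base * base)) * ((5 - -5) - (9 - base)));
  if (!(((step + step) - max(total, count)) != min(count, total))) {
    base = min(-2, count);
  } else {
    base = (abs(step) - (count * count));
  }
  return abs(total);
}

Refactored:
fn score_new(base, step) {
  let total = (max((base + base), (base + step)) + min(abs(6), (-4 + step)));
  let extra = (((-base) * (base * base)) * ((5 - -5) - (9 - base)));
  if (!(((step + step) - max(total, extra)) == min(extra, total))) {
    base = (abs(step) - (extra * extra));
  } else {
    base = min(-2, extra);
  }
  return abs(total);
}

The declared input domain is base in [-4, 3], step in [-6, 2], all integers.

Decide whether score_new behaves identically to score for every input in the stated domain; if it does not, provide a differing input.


Reading the diff, among the changes: comparison usage differs; also local variable names differ.
Tracing base=1, step=-4: score: total=-6, then count=-2, then (!(((step + step) - max(total, count)) != min(count, total))) is true, then base=-2, then returns 6 | score_new: total=-6, then extra=-2, then (!(((step + step) - max(total, extra)) == min(extra, total))) is false, then base=-2, then returns 6 — matching result 6.
Checked all 72 inputs in the declared domain: the outputs agree on every one.
verdict: equivalent


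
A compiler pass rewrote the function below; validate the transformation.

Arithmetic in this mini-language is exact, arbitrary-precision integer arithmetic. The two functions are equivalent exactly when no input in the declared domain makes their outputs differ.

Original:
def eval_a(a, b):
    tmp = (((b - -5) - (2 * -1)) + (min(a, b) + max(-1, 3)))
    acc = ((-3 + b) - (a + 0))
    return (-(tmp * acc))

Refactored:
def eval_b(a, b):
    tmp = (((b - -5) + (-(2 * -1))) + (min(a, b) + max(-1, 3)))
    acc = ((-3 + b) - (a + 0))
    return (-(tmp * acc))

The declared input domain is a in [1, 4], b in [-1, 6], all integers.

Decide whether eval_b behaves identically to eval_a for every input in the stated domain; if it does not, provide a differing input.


Changes here: arithmetic usage differs; the full 32-point sweep finds no disagreement.
verdict: equivalent


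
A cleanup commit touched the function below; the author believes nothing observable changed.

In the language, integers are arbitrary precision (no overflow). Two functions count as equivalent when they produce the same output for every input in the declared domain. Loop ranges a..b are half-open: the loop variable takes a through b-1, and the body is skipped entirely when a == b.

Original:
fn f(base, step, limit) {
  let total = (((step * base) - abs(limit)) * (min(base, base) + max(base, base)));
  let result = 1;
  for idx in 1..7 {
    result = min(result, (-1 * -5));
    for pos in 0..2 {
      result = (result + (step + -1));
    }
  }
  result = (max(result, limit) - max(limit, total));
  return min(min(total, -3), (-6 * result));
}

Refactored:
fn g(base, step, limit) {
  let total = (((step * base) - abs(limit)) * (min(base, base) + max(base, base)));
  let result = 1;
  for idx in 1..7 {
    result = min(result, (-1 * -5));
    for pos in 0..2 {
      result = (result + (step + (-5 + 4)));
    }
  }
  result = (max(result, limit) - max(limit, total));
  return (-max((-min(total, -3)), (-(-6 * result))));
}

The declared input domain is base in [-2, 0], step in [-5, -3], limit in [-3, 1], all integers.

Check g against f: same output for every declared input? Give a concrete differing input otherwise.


Equivalent — the differences include min/max/abs usage differs; and arithmetic usage differs; and constant usage differs, yet no declared input distinguishes the two.
Spot check at base=-1, step=-3, limit=-2 — f: total=-2, then result=1, then (idx=1), then result=1, then (pos=0), then result=-3, then (pos=1), then result=-7, then (idx=2), then result=-7, then (pos=0), then result=-11, then (pos=1), then result=-15, then (idx=3), then result=-15, then (pos=0), then result=-19, then (pos=1), then result=-23, then (idx=4), then result=-23, then (pos=0), then result=-27, then (pos=1), then result=-31, then (idx=5), then result=-31, then (pos=0), then result=-35, then (pos=1), then result=-39, then (idx=6), then result=-39, then (pos=0), then result=-43, then (pos=1), then result=-47, then result=0, then returns -3. g: total=-2, then result=1, then (idx=1), then result=1, then (pos=0), then result=-3, then (pos=1), then result=-7, then (idx=2), then result=-7, then (pos=0), then result=-11, then (pos=1), then result=-15, then (idx=3), then result=-15, then (pos=0), then result=-19, then (pos=1), then result=-23, then (idx=4), then result=-23, then (pos=0), then result=-27, then (pos=1), then result=-31, then (idx=5), then result=-31, then (pos=0), then result=-35, then (pos=1), then result=-39, then (idx=6), then result=-39, then (pos=0), then result=-43, then (pos=1), then result=-47, then result=0, then returns -3. Both give -3.
Sweeping the whole domain (45 inputs) finds no disagreement.
verdict: equivalent


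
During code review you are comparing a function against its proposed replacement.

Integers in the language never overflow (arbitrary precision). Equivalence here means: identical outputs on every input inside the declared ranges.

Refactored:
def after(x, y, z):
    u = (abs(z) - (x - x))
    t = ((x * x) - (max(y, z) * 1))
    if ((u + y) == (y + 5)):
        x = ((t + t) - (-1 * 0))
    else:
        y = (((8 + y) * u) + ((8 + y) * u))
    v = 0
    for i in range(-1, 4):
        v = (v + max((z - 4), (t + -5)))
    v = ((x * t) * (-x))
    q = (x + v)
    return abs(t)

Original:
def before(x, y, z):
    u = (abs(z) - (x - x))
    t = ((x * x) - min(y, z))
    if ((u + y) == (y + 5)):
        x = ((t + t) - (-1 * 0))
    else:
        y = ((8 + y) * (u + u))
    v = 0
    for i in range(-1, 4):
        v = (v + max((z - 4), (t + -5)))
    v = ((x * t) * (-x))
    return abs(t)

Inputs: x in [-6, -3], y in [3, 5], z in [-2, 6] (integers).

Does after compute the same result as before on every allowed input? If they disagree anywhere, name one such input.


The rewrite breaks on x=-6, y=3, z=-2, where the results are 38 and 33.
before: u = 2; t = 38; ((u + y) == (y + 5)) -> false; y = 44; v = 0; [i=-1]; v = 33; [i=0]; v = 66; [i=1]; v = 99; [i=2]; v = 132; [i=3]; v = 165; v = -1368; return 38
after: u = 2; t = 33; ((u + y) == (y + 5)) -> false; y = 44; v = 0; [i=-1]; v = 28; [i=0]; v = 56; [i=1]; v = 84; [i=2]; v = 112; [i=3]; v = 140; v = -1188; q = -1194; return 33
verdict: not equivalent; witness: x=-6, y=3, z=-2


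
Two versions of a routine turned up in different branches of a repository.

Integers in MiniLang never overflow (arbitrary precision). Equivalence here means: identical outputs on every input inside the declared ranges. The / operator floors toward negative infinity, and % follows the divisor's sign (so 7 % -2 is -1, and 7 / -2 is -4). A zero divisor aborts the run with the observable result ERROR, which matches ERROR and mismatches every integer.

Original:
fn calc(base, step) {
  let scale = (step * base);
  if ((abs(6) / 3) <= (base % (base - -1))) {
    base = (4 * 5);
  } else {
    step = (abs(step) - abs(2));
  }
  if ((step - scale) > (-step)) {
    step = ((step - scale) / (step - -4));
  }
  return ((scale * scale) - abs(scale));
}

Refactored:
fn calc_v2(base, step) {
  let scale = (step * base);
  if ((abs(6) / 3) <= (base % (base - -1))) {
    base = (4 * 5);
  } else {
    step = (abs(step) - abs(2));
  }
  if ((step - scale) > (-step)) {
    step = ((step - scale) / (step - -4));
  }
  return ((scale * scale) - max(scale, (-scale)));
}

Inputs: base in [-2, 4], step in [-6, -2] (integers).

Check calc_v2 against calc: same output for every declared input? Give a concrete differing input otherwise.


Comparing the listings, the differences include: min/max/abs usage differs.
As a probe, take base=0, step=-4: calc runs scale=0, then ((abs(6) / 3) <= (base % (base - -1))) is false, then step=2, then ((step - scale) > (-step)) is true, then step=0, then returns 0; calc_v2 runs scale=0, then ((abs(6) / 3) <= (base % (base - -1))) is false, then step=2, then ((step - scale) > (-step)) is true, then step=0, then returns 0; both end at 0.
Sweeping the whole domain (35 inputs) finds no disagreement.
verdict: equivalent


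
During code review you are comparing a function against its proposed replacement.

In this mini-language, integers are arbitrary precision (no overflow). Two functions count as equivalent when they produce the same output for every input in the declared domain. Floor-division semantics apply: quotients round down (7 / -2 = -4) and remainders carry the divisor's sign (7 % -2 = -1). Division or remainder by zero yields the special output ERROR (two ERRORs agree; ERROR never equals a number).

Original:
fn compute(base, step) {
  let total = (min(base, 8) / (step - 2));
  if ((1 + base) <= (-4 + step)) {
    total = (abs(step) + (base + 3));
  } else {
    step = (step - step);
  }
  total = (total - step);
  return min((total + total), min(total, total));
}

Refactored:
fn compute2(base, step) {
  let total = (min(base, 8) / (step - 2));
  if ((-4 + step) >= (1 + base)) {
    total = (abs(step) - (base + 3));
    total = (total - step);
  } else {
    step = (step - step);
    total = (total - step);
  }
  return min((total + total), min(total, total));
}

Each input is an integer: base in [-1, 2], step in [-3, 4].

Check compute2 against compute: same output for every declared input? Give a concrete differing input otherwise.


Not equivalent: base=-1, step=4 separates them (2 vs -4).
compute: total becomes -1; next ((1 + base) <= (-4 + step)) evaluates to true; next total becomes 6; next total becomes 2; next final value 2
compute2: total becomes -1; next ((-4 + step) >= (1 + base)) evaluates to true; next total becomes 2; next total becomes -2; next final value -4
verdict: not equivalent; witness: base=-1, step=4


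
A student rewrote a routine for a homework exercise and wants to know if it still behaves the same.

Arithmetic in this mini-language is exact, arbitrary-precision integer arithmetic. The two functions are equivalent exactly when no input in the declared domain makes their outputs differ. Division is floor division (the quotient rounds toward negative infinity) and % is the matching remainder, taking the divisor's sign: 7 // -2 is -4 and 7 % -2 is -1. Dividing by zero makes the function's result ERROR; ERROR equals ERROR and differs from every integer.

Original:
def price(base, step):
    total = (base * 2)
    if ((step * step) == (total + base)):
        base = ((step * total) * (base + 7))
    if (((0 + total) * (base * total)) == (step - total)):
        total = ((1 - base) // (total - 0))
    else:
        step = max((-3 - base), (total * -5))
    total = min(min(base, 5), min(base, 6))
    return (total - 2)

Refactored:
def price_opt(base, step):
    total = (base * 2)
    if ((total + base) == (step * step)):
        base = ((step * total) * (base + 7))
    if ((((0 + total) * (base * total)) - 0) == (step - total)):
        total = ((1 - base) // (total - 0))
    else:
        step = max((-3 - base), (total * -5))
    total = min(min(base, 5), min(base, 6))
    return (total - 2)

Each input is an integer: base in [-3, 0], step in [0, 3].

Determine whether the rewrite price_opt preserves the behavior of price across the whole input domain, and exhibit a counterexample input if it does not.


This is a faithful refactor — arithmetic usage differs; also constant usage differs, but the computed results match everywhere.
One worked example (base=-1, step=1) — price: total := -2 | ((step * step) == (total + base)): false | (((0 + total) * (base * total)) == (step - total)): false | step := 10 | total := -1 | result -3; price_opt: total := -2 | ((total + base) == (step * step)): false | ((((0 + total) * (base * total)) - 0) == (step - total)): false | step := 10 | total := -1 | result -3; agreement on -3.
An exhaustive pass over the 16 declared inputs shows identical outputs.
verdict: equivalent


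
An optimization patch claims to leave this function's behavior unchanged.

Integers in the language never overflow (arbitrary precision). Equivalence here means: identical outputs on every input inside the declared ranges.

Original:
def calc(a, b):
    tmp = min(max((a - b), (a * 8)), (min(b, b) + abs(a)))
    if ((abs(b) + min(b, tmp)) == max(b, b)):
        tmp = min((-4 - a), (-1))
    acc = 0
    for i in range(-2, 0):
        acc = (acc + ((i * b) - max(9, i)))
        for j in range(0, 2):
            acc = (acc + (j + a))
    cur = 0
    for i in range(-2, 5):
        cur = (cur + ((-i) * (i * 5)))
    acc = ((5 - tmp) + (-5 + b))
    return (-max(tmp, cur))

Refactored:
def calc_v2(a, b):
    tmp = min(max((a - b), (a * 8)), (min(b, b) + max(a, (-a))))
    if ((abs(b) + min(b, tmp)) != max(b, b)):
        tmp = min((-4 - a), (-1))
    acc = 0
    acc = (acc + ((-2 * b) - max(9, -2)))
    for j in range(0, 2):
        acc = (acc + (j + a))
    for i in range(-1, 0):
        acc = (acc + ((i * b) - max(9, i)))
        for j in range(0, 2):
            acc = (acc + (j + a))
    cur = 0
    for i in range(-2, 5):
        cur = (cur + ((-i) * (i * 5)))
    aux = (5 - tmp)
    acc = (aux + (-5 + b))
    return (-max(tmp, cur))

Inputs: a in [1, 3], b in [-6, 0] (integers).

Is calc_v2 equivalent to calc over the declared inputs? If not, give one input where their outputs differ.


There is a counterexample at a=1, b=-5: 4 on one side, 5 on the other.
calc: tmp = -4; ((abs(b) + min(b, tmp)) == max(b, b)) -> false; acc = 0; [i=-2]; acc = 1; [j=0]; acc = 2; [j=1]; acc = 4; [i=-1]; acc = 0; [j=0]; acc = 1; [j=1]; acc = 3; cur = 0; [i=-2]; cur = -20; [i=-1]; cur = -25; [i=0]; cur = -25; [i=1]; cur = -30; [i=2]; cur = -50; [i=3]; cur = -95; [i=4]; cur = -175; acc = -1; return 4
calc_v2: tmp = -4; ((abs(b) + min(b, tmp)) != max(b, b)) -> true; tmp = -5; acc = 0; acc = 1; [j=0]; acc = 2; [j=1]; acc = 4; [i=-1]; acc = 0; [j=0]; acc = 1; [j=1]; acc = 3; cur = 0; [i=-2]; cur = -20; [i=-1]; cur = -25; [i=0]; cur = -25; [i=1]; cur = -30; [i=2]; cur = -50; [i=3]; cur = -95; [i=4]; cur = -175; aux = 10; acc = 0; return 5
verdict: not equivalent; witness: a=1, b=-5


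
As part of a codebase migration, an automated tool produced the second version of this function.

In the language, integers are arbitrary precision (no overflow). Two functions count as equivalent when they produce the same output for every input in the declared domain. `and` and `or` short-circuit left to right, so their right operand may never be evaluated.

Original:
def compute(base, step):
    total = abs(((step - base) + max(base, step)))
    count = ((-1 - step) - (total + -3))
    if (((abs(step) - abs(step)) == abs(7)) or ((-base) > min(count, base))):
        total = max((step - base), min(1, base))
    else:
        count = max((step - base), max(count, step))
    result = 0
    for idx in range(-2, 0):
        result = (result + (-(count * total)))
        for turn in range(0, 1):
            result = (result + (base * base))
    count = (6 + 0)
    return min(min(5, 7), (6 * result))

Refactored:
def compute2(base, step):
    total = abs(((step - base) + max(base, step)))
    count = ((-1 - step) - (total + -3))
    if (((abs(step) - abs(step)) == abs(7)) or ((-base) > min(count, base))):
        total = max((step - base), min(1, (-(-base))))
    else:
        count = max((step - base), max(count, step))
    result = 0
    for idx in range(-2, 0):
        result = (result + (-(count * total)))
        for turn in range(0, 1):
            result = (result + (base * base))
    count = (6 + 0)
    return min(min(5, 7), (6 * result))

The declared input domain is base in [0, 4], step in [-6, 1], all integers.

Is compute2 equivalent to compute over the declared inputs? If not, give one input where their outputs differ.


This is a faithful refactor — same computation, different form, but the computed results match everywhere.
Tracing base=1, step=-3: compute: total becomes 3; next count becomes 2; next (((abs(step) - abs(step)) == abs(7)) or ((-base) > min(count, base))) evaluates to false; next count becomes 2; next result becomes 0; next at idx=-2:; next result becomes -6; next at turn=0:; next result becomes -5; next at idx=-1:; next result becomes -11; next at turn=0:; next result becomes -10; next count becomes 6; next final value -60 | compute2: total becomes 3; next count becomes 2; next (((abs(step) - abs(step)) == abs(7)) or ((-base) > min(count, base))) evaluates to false; next count becomes 2; next result becomes 0; next at idx=-2:; next result becomes -6; next at turn=0:; next result becomes -5; next at idx=-1:; next result becomes -11; next at turn=0:; next result becomes -10; next count becomes 6; next final value -60 — matching result -60.
Across all 40 domain points the two functions coincide.
verdict: equivalent


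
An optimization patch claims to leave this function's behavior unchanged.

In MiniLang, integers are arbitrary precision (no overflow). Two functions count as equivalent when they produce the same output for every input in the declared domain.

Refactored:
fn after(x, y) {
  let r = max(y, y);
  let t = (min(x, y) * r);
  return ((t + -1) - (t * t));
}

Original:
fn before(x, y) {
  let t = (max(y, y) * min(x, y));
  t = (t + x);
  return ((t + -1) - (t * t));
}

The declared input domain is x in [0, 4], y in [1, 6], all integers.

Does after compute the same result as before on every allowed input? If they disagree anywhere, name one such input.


Not equivalent: x=1, y=1 separates them (-3 vs -1).
before: t=1, then t=2, then returns -3
after: r=1, then t=1, then returns -1
verdict: not equivalent; witness: x=1, y=1


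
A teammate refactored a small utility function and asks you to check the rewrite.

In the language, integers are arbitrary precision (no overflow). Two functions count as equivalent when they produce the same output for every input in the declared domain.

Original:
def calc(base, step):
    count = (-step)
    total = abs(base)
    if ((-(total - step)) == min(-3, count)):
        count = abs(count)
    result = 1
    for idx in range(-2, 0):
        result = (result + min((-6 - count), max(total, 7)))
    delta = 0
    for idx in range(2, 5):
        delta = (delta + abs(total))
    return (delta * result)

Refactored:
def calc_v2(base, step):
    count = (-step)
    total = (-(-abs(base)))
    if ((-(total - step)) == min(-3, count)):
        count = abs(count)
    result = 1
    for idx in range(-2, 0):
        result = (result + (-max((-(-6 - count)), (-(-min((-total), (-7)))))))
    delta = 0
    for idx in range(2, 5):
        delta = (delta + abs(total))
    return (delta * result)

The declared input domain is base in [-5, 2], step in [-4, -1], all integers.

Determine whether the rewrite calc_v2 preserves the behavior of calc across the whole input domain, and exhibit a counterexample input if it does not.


The two versions differ — the changes include same computation, different form.
One worked example (base=-5, step=-1) — calc: count=1, then total=5, then ((-(total - step)) == min(-3, count)) is false, then result=1, then (idx=-2), then result=-6, then (idx=-1), then result=-13, then delta=0, then (idx=2), then delta=5, then (idx=3), then delta=10, then (idx=4), then delta=15, then returns -195; calc_v2: count=1, then total=5, then ((-(total - step)) == min(-3, count)) is false, then result=1, then (idx=-2), then result=-6, then (idx=-1), then result=-13, then delta=0, then (idx=2), then delta=5, then (idx=3), then delta=10, then (idx=4), then delta=15, then returns -195; agreement on -195.
An exhaustive pass over the 32 declared inputs shows identical outputs.
verdict: equivalent


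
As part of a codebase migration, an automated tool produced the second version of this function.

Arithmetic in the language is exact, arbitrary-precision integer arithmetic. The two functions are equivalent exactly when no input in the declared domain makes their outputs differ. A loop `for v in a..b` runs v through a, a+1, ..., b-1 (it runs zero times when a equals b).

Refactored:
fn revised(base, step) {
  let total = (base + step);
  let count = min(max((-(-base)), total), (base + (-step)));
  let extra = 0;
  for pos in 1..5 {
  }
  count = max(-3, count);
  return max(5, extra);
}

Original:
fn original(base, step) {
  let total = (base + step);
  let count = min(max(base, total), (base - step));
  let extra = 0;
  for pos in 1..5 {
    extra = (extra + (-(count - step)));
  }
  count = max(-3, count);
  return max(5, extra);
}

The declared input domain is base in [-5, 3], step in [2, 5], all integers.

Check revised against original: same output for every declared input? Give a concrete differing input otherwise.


Run the pair on base=-5, step=2.
original: total becomes -3; next count becomes -7; next extra becomes 0; next at pos=1:; next extra becomes 9; next at pos=2:; next extra becomes 18; next at pos=3:; next extra becomes 27; next at pos=4:; next extra becomes 36; next count becomes -3; next final value 36
revised: total becomes -3; next count becomes -7; next extra becomes 0; next at pos=1:; next at pos=2:; next at pos=3:; next at pos=4:; next count becomes -3; next final value 5
36 against 5: the behavior changed.
verdict: not equivalent; witness: base=-5, step=2


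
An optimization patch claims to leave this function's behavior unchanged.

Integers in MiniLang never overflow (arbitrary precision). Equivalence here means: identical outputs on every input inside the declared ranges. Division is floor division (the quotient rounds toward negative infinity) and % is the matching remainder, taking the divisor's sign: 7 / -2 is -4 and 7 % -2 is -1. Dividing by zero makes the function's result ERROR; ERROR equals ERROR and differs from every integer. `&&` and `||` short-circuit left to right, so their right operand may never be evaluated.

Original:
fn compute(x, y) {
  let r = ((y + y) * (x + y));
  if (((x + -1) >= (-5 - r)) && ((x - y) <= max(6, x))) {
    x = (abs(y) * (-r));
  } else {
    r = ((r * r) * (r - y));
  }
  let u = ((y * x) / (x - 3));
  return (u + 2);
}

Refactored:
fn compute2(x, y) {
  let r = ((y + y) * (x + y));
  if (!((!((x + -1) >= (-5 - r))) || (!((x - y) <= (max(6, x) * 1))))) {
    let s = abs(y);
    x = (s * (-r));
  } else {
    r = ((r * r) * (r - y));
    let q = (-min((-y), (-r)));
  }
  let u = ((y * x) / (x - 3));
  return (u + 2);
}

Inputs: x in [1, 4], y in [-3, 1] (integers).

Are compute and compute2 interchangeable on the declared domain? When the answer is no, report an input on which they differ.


Whatever the rewrite altered, no input in the stated domain can expose a difference; all 20 inputs agree.
verdict: equivalent


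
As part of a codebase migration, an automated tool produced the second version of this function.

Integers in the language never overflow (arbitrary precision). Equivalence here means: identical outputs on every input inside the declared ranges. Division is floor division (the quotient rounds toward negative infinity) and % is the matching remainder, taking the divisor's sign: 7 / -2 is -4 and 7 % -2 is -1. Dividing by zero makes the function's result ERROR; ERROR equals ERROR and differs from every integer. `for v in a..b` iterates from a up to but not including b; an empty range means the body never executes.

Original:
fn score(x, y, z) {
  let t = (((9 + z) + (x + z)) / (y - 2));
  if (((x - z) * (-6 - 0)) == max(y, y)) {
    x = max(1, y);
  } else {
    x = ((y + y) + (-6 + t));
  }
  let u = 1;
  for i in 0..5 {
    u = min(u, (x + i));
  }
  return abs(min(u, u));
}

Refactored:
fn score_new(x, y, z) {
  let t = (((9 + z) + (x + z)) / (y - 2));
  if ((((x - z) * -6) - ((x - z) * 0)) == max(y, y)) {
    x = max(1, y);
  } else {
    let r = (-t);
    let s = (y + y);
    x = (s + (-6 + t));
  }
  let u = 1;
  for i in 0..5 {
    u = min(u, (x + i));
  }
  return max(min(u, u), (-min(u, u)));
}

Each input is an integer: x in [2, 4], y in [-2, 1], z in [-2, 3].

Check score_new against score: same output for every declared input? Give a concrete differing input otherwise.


The two versions differ — the changes include arithmetic usage differs; statement counts differ; min/max/abs usage differs; local variable names differ.
Spot check at x=2, y=-2, z=3 — score: t := -5 | (((x - z) * (-6 - 0)) == max(y, y)): false | x := -15 | u := 1 | iter i=0: | u := -15 | iter i=1: | u := -15 | iter i=2: | u := -15 | iter i=3: | u := -15 | iter i=4: | u := -15 | result 15. score_new: t := -5 | ((((x - z) * -6) - ((x - z) * 0)) == max(y, y)): false | r := 5 | s := -4 | x := -15 | u := 1 | iter i=0: | u := -15 | iter i=1: | u := -15 | iter i=2: | u := -15 | iter i=3: | u := -15 | iter i=4: | u := -15 | result 15. Both give 15.
Every one of the 72 inputs gives matching results.
verdict: equivalent


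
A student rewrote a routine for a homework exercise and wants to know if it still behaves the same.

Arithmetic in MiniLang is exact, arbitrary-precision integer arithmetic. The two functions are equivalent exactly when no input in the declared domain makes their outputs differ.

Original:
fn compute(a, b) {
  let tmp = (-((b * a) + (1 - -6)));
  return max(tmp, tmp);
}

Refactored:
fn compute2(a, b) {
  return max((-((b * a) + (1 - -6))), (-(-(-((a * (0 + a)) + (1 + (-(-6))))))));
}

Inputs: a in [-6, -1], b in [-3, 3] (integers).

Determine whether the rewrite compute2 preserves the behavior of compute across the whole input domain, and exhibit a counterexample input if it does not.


Evaluate both at a=-2, b=-3.
compute: tmp = -13; return -13
compute2: return -11
-13 and -11 differ, so these are not the same function on this domain.
verdict: not equivalent; witness: a=-2, b=-3


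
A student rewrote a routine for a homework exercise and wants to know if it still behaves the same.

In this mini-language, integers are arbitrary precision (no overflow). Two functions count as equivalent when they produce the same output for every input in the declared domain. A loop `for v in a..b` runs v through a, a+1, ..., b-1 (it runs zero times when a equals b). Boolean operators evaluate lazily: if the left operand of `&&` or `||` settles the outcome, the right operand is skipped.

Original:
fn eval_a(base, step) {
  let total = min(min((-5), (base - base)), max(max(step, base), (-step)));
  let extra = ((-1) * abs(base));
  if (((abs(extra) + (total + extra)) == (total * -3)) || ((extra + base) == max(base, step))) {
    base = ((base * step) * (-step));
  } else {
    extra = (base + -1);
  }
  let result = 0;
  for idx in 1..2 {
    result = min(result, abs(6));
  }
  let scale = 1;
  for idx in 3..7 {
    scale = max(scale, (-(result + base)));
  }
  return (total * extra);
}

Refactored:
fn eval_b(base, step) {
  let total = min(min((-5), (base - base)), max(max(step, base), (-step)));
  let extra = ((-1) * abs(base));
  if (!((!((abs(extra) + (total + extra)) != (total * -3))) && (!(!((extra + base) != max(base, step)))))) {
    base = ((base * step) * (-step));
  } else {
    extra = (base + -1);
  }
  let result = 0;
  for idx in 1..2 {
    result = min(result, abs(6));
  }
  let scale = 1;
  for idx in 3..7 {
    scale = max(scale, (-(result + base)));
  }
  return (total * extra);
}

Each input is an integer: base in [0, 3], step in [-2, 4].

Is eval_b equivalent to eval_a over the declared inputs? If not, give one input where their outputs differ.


These are not equivalent — on base=0, step=1 the outputs split (5 vs 0).
eval_a: total := -5 | extra := 0 | (((abs(extra) + (total + extra)) == (total * -3)) || ((extra + base) == max(base, step))): false | extra := -1 | result := 0 | iter idx=1: | result := 0 | scale := 1 | iter idx=3: | scale := 1 | iter idx=4: | scale := 1 | iter idx=5: | scale := 1 | iter idx=6: | scale := 1 | result 5
eval_b: total := -5 | extra := 0 | (!((!((abs(extra) + (total + extra)) != (total * -3))) && (!(!((extra + base) != max(base, step)))))): true | base := 0 | result := 0 | iter idx=1: | result := 0 | scale := 1 | iter idx=3: | scale := 1 | iter idx=4: | scale := 1 | iter idx=5: | scale := 1 | iter idx=6: | scale := 1 | result 0
verdict: not equivalent; witness: base=0, step=1
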